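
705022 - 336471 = 368551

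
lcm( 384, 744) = 11904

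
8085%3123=1839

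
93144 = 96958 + -3814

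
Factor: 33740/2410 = 14 = 2^1*7^1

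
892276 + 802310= 1694586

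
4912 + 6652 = 11564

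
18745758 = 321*58398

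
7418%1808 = 186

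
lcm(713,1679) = 52049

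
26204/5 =26204/5 = 5240.80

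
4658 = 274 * 17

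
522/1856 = 9/32 = 0.28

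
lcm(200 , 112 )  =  2800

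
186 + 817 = 1003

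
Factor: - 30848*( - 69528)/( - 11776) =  - 2^1*3^1*23^(  -  1 )*241^1*2897^1 = - 4189062/23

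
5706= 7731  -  2025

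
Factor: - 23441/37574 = - 2^( -1 )*11^1*2131^1 * 18787^( - 1 )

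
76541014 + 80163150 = 156704164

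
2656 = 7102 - 4446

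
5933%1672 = 917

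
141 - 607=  - 466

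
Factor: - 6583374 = - 2^1*3^2*7^1 * 52249^1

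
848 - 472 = 376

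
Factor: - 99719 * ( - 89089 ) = 7^1*11^1*13^1*89^1* 99719^1 = 8883865991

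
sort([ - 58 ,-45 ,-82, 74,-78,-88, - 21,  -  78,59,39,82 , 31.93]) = [ - 88 , - 82, - 78, - 78, - 58, - 45 ,-21,31.93,39,59, 74, 82] 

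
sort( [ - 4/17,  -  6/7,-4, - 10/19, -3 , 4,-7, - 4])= [ - 7, - 4, - 4, - 3, - 6/7,- 10/19, - 4/17,4]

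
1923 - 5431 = -3508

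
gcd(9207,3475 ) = 1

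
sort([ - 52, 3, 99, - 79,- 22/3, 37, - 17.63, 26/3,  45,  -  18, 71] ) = [ -79,-52, - 18,-17.63, - 22/3,3,26/3, 37, 45,  71, 99] 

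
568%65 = 48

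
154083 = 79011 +75072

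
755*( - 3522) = -2659110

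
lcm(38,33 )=1254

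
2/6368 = 1/3184  =  0.00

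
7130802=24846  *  287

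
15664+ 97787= 113451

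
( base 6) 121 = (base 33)1G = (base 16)31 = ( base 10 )49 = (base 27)1m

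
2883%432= 291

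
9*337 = 3033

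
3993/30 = 133 + 1/10 = 133.10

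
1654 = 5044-3390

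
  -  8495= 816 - 9311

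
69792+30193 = 99985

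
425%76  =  45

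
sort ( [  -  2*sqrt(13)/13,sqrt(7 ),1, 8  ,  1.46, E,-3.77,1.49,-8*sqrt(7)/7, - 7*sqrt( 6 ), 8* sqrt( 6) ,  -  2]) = [  -  7*sqrt( 6), - 3.77,-8*sqrt ( 7)/7, - 2 , - 2*sqrt (13)/13,  1,1.46,1.49, sqrt(7),E,8 , 8*sqrt( 6)]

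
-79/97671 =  - 1 + 97592/97671 =- 0.00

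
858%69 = 30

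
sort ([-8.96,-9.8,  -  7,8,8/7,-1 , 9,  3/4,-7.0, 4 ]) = [ - 9.8,-8.96,- 7, - 7.0, - 1, 3/4 , 8/7, 4, 8,9]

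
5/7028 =5/7028 = 0.00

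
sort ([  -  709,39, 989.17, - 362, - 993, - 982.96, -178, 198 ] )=[ - 993, - 982.96, - 709, - 362, - 178, 39, 198 , 989.17 ]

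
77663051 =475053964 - 397390913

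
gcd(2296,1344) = 56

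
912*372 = 339264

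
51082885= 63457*805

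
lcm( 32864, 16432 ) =32864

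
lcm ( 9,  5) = 45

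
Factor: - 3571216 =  - 2^4*11^1*103^1 * 197^1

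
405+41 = 446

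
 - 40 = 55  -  95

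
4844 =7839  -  2995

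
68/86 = 34/43 = 0.79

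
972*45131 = 43867332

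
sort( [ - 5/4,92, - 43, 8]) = [ - 43, - 5/4, 8 , 92 ]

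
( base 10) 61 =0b111101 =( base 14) 45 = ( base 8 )75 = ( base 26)29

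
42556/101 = 42556/101 = 421.35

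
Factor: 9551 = 9551^1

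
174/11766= 29/1961 = 0.01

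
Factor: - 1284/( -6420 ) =1/5=5^(-1 )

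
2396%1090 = 216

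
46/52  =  23/26=0.88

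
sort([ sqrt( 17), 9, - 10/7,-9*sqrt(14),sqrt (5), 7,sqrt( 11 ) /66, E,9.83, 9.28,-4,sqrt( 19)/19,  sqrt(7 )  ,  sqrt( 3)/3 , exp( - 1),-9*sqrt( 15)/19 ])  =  [-9*sqrt ( 14),  -  4,- 9*sqrt(15)/19,- 10/7, sqrt( 11 )/66, sqrt ( 19 )/19 , exp(- 1), sqrt( 3)/3, sqrt( 5), sqrt(7), E,sqrt( 17 ), 7,9, 9.28, 9.83]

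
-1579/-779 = 1579/779 = 2.03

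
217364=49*4436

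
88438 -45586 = 42852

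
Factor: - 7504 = - 2^4*7^1*67^1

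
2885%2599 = 286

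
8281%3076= 2129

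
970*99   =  96030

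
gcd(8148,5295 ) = 3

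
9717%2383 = 185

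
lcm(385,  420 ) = 4620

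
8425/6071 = 8425/6071 = 1.39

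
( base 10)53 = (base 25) 23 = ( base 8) 65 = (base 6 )125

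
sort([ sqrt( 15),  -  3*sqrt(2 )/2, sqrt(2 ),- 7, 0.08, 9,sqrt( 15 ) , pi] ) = [ - 7,-3*sqrt( 2)/2 , 0.08,sqrt(2), pi, sqrt( 15) , sqrt ( 15 ),9]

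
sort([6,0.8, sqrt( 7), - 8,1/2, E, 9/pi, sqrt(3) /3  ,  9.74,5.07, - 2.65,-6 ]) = [ - 8, - 6, - 2.65, 1/2, sqrt( 3)/3, 0.8,sqrt( 7 ),  E, 9/pi, 5.07, 6, 9.74 ]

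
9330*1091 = 10179030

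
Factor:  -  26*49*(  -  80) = 101920 = 2^5*5^1 * 7^2*13^1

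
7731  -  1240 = 6491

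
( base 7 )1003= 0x15A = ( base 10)346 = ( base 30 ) BG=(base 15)181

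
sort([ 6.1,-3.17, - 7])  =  [ - 7, - 3.17,6.1]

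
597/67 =8 + 61/67 = 8.91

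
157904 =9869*16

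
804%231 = 111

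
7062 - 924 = 6138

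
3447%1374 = 699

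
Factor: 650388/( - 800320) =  - 162597/200080 = -  2^( - 4)*3^1*5^ ( - 1 )*41^( - 1 )*61^( - 1) *83^1*653^1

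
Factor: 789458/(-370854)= -3^( - 2)*11^(-1)*1873^( - 1 )*394729^1 =- 394729/185427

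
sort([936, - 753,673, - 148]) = [ - 753, - 148 , 673,936]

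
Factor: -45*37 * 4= -6660 = - 2^2 * 3^2*5^1*37^1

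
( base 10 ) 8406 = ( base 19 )1458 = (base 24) ee6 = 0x20d6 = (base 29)9SP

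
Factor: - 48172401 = - 3^4*594721^1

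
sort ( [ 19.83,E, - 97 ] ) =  [ - 97, E,19.83 ] 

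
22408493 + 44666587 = 67075080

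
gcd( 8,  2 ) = 2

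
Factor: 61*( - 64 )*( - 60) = 234240=   2^8*3^1 * 5^1*61^1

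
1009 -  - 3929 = 4938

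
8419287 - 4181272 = 4238015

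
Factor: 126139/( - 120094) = -313/298  =  - 2^( -1) * 149^( - 1)*313^1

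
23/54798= 23/54798  =  0.00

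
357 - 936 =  - 579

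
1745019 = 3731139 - 1986120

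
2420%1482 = 938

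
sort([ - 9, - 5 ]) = [ - 9, - 5]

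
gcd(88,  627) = 11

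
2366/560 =4 + 9/40 = 4.22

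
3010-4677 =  - 1667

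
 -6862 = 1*( - 6862)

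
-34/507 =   -  34/507  =  -0.07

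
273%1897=273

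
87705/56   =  87705/56 = 1566.16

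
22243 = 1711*13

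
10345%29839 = 10345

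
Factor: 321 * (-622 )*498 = -2^2 * 3^2*83^1*107^1*311^1=-99431676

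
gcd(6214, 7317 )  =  1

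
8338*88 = 733744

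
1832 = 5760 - 3928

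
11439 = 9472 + 1967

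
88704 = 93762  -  5058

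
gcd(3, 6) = 3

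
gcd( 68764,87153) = 1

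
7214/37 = 7214/37 =194.97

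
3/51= 1/17 =0.06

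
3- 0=3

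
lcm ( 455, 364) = 1820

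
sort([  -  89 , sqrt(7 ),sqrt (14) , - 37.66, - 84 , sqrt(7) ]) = [  -  89, - 84,  -  37.66 , sqrt( 7 ),sqrt( 7) , sqrt( 14)]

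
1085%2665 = 1085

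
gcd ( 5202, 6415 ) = 1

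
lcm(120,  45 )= 360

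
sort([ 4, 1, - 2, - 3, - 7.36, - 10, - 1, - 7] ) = [ - 10, - 7.36, - 7, - 3, - 2, - 1, 1,4]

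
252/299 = 252/299 = 0.84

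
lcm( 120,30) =120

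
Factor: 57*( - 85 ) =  - 4845 = -3^1*5^1*17^1*19^1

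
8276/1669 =8276/1669 = 4.96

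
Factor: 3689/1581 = 7/3 = 3^ ( - 1)*7^1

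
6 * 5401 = 32406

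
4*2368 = 9472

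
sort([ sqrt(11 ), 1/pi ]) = [1/pi,  sqrt(11)]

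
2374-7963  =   - 5589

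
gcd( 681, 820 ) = 1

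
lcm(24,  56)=168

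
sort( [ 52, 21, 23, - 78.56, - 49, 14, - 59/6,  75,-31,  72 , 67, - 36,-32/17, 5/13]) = [  -  78.56,-49, - 36, - 31, - 59/6,-32/17, 5/13, 14 , 21, 23, 52,67,72, 75] 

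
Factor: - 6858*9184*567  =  - 2^6*3^7*7^2*41^1*127^1  =  -35711855424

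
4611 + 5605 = 10216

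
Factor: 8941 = 8941^1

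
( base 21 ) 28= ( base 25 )20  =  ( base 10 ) 50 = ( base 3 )1212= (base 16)32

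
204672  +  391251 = 595923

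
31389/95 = 330 + 39/95 = 330.41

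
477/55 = 477/55 = 8.67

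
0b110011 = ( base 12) 43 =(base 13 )3C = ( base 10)51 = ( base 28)1n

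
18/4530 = 3/755 = 0.00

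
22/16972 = 11/8486 = 0.00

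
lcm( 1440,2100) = 50400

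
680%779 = 680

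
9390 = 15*626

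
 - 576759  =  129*( - 4471 ) 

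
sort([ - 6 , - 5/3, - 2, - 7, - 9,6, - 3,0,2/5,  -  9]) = [ - 9, - 9, - 7, - 6, - 3, - 2,  -  5/3, 0,2/5,6]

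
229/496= 229/496 = 0.46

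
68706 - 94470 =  - 25764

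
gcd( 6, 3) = 3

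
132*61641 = 8136612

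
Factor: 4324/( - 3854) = - 2^1*23^1*41^ (- 1)=- 46/41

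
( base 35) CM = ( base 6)2014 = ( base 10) 442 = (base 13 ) 280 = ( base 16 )1BA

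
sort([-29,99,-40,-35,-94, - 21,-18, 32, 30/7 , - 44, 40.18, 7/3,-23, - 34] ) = [-94,-44,-40,  -  35, - 34,-29,  -  23,-21,-18,  7/3,30/7,32,40.18,99] 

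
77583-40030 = 37553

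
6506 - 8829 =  -2323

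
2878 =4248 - 1370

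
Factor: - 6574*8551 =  - 2^1*17^1*19^1*173^1 * 503^1 = - 56214274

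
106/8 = 53/4 = 13.25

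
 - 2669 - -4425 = 1756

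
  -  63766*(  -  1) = 63766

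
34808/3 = 34808/3= 11602.67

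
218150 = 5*43630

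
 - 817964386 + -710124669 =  - 1528089055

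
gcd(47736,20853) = 9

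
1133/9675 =1133/9675=0.12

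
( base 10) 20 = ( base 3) 202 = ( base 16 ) 14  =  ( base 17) 13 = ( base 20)10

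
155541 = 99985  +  55556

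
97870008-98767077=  - 897069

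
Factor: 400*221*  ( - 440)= - 38896000 = - 2^7 * 5^3*11^1*13^1*17^1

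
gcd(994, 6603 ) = 71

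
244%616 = 244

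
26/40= 13/20 =0.65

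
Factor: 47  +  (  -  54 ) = - 7 =- 7^1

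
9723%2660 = 1743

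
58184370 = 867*67110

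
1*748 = 748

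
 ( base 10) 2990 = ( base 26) 4B0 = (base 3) 11002202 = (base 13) 1490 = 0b101110101110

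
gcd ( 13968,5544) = 72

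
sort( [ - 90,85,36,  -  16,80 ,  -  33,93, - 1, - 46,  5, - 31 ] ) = [ - 90, - 46, - 33, - 31, - 16,-1, 5 , 36,80,85 , 93]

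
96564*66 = 6373224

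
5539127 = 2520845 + 3018282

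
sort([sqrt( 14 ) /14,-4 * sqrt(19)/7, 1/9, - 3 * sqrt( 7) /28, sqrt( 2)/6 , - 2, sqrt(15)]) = [ - 4*sqrt(19) /7,- 2, - 3*sqrt(7)/28,1/9, sqrt (2)/6, sqrt( 14 ) /14, sqrt( 15)]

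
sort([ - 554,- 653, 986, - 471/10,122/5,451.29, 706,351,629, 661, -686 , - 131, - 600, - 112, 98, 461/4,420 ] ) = [ - 686,-653,  -  600, - 554, - 131, - 112,-471/10,  122/5 , 98,461/4 , 351, 420,451.29,629,661,706,986] 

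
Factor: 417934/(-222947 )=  - 2^1*11^3*157^1*222947^ (-1 )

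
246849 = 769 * 321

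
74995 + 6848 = 81843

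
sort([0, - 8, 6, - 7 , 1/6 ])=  [ - 8,-7, 0,1/6, 6 ]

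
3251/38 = 3251/38 = 85.55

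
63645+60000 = 123645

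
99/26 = 99/26 = 3.81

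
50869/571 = 50869/571  =  89.09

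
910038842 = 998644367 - 88605525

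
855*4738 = 4050990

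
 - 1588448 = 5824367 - 7412815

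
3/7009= 3/7009 = 0.00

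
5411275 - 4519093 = 892182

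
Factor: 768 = 2^8*3^1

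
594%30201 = 594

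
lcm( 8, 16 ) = 16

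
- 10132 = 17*( - 596 ) 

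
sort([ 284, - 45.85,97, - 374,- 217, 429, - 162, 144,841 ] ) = [  -  374,  -  217, - 162, -45.85, 97,144,284,429,841 ]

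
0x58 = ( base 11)80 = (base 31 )2q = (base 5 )323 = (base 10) 88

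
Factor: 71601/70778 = 87/86= 2^( - 1)*3^1*29^1*43^( - 1 )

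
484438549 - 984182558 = -499744009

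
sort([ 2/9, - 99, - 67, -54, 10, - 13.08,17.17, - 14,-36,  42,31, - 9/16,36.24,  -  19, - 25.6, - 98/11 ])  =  [ - 99,  -  67, - 54,-36, - 25.6, - 19, - 14, - 13.08, - 98/11,-9/16, 2/9,10,17.17,31, 36.24,  42]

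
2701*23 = 62123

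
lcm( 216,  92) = 4968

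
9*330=2970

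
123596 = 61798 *2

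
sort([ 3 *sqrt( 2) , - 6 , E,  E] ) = [ - 6, E , E, 3 * sqrt( 2 )]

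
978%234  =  42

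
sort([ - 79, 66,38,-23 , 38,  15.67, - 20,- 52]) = [ - 79, - 52, - 23 , - 20,15.67,38 , 38,66 ] 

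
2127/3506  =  2127/3506 =0.61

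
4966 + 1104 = 6070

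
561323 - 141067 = 420256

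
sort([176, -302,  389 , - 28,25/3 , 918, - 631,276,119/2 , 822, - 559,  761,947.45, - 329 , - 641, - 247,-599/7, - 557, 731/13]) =[ - 641, - 631,  -  559, - 557, - 329, - 302,- 247, - 599/7, - 28, 25/3, 731/13,  119/2 , 176,276 , 389, 761,822, 918,947.45] 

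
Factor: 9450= 2^1 * 3^3*5^2* 7^1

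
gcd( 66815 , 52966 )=1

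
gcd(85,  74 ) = 1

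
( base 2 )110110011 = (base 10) 435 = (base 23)il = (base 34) cr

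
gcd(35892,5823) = 9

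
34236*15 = 513540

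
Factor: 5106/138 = 37 = 37^1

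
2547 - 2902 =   -  355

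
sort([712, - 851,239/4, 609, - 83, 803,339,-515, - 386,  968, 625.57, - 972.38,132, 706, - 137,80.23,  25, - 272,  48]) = [  -  972.38, -851,-515, - 386, - 272,- 137, - 83, 25,48, 239/4,80.23, 132, 339,609,  625.57, 706,712,803,968 ]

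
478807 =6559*73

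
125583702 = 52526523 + 73057179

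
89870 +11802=101672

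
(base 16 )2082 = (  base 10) 8322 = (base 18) 17C6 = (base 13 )3A32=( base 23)fgj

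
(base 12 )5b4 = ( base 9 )1151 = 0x358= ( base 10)856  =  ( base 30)sg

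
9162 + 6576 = 15738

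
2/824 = 1/412 = 0.00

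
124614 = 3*41538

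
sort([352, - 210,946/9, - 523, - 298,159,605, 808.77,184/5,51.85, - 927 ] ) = [-927, - 523,-298, - 210,184/5, 51.85,946/9,159, 352,605,808.77]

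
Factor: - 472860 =-2^2*3^2*5^1*37^1*71^1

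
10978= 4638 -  - 6340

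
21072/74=10536/37 = 284.76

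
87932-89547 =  - 1615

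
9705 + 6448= 16153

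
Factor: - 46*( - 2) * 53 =4876 = 2^2 *23^1*53^1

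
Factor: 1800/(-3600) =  - 2^ ( - 1 ) = - 1/2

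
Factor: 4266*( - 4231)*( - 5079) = 91673136234= 2^1*3^4*79^1*1693^1*4231^1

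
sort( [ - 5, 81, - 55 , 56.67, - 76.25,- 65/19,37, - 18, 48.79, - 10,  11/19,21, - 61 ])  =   [ - 76.25,-61, -55, - 18, - 10,-5, - 65/19,11/19, 21, 37, 48.79,56.67 , 81] 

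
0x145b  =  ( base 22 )AGJ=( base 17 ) 1109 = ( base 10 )5211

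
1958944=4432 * 442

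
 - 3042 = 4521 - 7563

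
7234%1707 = 406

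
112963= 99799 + 13164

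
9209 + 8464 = 17673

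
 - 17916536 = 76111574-94028110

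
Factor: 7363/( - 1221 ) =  - 3^( - 1 )*11^ ( - 1 )*199^1 = - 199/33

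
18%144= 18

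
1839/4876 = 1839/4876 =0.38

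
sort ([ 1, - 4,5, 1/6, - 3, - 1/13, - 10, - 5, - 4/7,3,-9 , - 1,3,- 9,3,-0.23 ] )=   [-10, - 9, - 9,-5,-4, - 3, - 1,-4/7, - 0.23, - 1/13,1/6,1,3,3, 3,5] 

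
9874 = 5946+3928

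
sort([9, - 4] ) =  [  -  4, 9] 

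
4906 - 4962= -56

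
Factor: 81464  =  2^3*17^1*599^1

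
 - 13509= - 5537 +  - 7972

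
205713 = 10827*19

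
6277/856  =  7 + 285/856 = 7.33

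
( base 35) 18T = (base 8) 2776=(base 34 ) 1b4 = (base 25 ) 2b9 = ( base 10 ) 1534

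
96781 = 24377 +72404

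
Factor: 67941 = 3^2*7549^1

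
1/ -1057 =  - 1+1056/1057  =  -0.00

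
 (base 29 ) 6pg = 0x169B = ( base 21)D2C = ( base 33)5ac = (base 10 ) 5787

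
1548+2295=3843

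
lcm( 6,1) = 6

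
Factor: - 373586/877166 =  - 17^(- 1)*25799^( -1 )*186793^1 = - 186793/438583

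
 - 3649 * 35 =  - 127715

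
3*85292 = 255876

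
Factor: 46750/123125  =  2^1*5^(- 1 )*11^1*17^1*197^( - 1 ) = 374/985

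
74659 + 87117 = 161776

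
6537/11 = 6537/11 = 594.27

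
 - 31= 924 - 955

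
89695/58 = 1546 + 27/58 = 1546.47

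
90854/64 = 1419 + 19/32=1419.59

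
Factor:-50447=-61^1*827^1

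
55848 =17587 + 38261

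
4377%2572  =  1805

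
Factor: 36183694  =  2^1 *103^1*175649^1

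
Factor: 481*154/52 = 2^( - 1)*7^1*11^1 * 37^1  =  2849/2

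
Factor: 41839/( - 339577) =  - 43/349 = - 43^1*349^( -1)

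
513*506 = 259578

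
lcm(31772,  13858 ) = 1302652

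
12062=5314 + 6748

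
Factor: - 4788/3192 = -3/2=   - 2^( - 1)*3^1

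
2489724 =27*92212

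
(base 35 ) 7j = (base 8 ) 410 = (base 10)264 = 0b100001000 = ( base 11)220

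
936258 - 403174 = 533084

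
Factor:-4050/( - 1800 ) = 2^( - 2 )*3^2= 9/4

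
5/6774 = 5/6774 = 0.00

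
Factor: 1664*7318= 2^8*13^1*3659^1 = 12177152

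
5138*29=149002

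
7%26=7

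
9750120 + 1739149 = 11489269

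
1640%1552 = 88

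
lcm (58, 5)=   290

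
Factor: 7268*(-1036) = - 7529648 = -2^4*7^1*23^1*37^1*79^1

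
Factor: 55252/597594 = 38/411= 2^1*3^( - 1 )*19^1*137^( - 1) 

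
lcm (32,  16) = 32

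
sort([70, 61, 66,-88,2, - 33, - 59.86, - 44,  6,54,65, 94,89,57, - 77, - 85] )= [ - 88, - 85 , - 77, - 59.86, - 44, - 33 , 2,6, 54,57,  61, 65, 66, 70,89, 94 ] 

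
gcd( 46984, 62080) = 8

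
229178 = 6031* 38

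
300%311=300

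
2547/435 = 5 + 124/145 = 5.86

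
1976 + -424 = 1552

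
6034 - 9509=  - 3475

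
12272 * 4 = 49088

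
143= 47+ 96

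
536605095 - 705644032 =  - 169038937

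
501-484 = 17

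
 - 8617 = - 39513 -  - 30896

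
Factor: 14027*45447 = 3^1 * 13^2 * 83^1*15149^1  =  637485069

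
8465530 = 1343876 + 7121654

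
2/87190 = 1/43595 = 0.00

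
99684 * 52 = 5183568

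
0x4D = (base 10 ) 77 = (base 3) 2212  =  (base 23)38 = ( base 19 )41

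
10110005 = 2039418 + 8070587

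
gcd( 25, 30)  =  5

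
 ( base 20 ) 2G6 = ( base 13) 688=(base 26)1h8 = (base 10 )1126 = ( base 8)2146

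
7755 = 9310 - 1555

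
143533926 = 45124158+98409768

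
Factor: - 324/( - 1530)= 18/85 =2^1*3^2*5^ ( -1)*17^( - 1 ) 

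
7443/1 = 7443 =7443.00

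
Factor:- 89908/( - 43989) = 2^2 * 3^( - 1)*7^1*11^( - 1)*13^2*19^1*31^(-1 )*43^ ( - 1)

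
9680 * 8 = 77440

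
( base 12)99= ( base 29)41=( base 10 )117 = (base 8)165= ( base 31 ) 3o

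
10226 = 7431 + 2795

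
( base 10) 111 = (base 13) 87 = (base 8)157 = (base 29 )3o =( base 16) 6F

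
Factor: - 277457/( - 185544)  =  2^ ( - 3) * 3^ (- 3)*17^1*19^1 = 323/216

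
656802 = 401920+254882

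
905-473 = 432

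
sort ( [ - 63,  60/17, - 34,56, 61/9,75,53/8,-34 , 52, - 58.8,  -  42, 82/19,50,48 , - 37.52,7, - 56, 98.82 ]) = [ - 63, - 58.8, - 56, - 42,  -  37.52, - 34, - 34  ,  60/17,82/19,53/8,61/9, 7 , 48,50, 52,  56,75,98.82] 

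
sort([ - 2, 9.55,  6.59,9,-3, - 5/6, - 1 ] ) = [-3, - 2, - 1, - 5/6,6.59, 9, 9.55] 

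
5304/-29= - 183 +3/29 =-182.90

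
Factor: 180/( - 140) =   -  3^2*7^ ( - 1 )=-9/7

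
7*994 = 6958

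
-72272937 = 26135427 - 98408364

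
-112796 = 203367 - 316163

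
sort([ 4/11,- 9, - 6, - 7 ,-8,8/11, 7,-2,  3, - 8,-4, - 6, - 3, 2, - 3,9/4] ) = [-9 , - 8,- 8, - 7,-6,-6 , - 4,-3, - 3, - 2,4/11, 8/11,  2, 9/4,  3, 7]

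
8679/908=8679/908 = 9.56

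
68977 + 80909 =149886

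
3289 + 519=3808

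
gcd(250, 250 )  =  250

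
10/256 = 5/128  =  0.04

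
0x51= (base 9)100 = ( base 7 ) 144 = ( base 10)81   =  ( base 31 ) 2J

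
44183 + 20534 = 64717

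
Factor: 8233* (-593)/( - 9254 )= 4882169/9254 =2^ ( - 1) * 7^(-1)*593^1*661^(  -  1) * 8233^1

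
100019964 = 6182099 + 93837865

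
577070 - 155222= 421848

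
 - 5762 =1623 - 7385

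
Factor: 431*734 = 2^1 * 367^1*431^1 = 316354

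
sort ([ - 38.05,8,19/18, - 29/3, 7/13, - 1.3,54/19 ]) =[ - 38.05, - 29/3, - 1.3,7/13,19/18,54/19,8]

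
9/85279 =9/85279 =0.00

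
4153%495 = 193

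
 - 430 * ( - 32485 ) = 13968550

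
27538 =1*27538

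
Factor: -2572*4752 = - 12222144 = - 2^6 * 3^3*11^1*643^1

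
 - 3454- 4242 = -7696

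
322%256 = 66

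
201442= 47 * 4286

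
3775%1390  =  995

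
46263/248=46263/248=186.54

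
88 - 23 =65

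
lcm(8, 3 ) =24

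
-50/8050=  - 1  +  160/161 = -0.01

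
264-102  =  162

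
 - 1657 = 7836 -9493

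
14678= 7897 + 6781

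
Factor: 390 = 2^1* 3^1 * 5^1*  13^1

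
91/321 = 91/321 = 0.28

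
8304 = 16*519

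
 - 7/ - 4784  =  7/4784 = 0.00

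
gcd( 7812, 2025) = 9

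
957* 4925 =4713225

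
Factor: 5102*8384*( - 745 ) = - 31867500160 = -  2^7*5^1*131^1 *149^1 * 2551^1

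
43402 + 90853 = 134255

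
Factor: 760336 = 2^4 *47521^1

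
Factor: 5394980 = 2^2*5^1*269749^1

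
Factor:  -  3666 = -2^1*3^1 * 13^1*47^1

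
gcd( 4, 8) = 4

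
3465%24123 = 3465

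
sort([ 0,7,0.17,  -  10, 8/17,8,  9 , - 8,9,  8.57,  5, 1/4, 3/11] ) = [ - 10,-8,0,0.17,1/4, 3/11,8/17,5,7,8,8.57 , 9, 9 ] 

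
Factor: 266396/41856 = 2^(-5)*3^(  -  1)*13^1*47^1 = 611/96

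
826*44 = 36344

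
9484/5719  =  1 + 3765/5719  =  1.66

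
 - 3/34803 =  - 1 + 11600/11601 = - 0.00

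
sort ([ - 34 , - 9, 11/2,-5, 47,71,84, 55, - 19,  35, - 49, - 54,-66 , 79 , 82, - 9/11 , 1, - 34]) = [ - 66, - 54, - 49, - 34 , - 34, - 19, - 9, - 5, -9/11,  1, 11/2,35, 47,55,71,79 , 82, 84]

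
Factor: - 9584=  - 2^4 * 599^1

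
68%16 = 4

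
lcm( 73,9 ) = 657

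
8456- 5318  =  3138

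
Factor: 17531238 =2^1*3^1 * 2921873^1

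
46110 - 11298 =34812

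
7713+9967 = 17680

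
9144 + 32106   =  41250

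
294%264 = 30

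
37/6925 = 37/6925= 0.01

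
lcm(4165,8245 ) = 404005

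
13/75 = 13/75 = 0.17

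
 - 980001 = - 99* 9899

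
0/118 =0 = 0.00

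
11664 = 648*18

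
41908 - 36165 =5743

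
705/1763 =705/1763  =  0.40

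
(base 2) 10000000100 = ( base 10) 1028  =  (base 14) 536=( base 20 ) 2B8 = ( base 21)26K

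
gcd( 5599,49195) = 1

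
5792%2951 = 2841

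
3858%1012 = 822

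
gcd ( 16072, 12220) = 4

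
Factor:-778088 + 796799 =18711 = 3^5 * 7^1*11^1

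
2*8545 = 17090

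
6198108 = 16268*381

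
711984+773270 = 1485254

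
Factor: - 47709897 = -3^1*239^1*66541^1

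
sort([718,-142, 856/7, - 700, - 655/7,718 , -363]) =[ - 700, - 363, - 142 , - 655/7, 856/7,718 , 718 ] 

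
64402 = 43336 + 21066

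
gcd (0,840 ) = 840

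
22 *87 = 1914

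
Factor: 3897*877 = 3^2 * 433^1 * 877^1 = 3417669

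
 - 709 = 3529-4238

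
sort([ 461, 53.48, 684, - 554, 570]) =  [ - 554,  53.48,461, 570, 684 ] 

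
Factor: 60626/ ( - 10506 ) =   -  30313/5253=- 3^(-1)*17^( - 1)*103^ (-1 )*30313^1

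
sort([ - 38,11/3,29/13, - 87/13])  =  [ - 38, - 87/13,29/13,11/3]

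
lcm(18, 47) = 846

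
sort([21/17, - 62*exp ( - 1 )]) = [-62*exp ( - 1),  21/17 ]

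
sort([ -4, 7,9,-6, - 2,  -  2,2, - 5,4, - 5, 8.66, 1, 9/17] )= [ - 6, - 5, - 5, - 4  , - 2, - 2, 9/17,1,2,  4, 7, 8.66, 9]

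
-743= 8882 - 9625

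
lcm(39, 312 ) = 312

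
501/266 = 1+235/266 = 1.88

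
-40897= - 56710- - 15813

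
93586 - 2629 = 90957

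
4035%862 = 587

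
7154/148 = 48 + 25/74 = 48.34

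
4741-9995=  - 5254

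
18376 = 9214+9162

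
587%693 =587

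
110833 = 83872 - -26961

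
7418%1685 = 678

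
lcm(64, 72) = 576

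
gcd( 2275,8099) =91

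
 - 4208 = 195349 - 199557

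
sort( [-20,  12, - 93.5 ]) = [ - 93.5, - 20,12] 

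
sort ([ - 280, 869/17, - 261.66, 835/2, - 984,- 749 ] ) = [ - 984,-749, - 280, - 261.66,869/17, 835/2]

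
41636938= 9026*4613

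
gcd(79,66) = 1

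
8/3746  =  4/1873 = 0.00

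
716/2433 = 716/2433 = 0.29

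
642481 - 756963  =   - 114482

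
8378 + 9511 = 17889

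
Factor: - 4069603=-4069603^1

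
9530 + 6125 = 15655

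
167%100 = 67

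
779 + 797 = 1576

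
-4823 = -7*689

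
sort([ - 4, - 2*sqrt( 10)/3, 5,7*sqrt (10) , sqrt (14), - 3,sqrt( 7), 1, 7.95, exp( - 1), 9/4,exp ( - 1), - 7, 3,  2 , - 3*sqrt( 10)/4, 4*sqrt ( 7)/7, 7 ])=[ -7, - 4, - 3 , - 3* sqrt ( 10 ) /4, - 2*sqrt(10)/3, exp(-1 ), exp( - 1 ),1,4*sqrt(7)/7,  2, 9/4,  sqrt (7),3,sqrt (14), 5, 7, 7.95,7*sqrt( 10)]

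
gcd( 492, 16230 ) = 6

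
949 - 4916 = -3967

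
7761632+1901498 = 9663130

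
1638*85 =139230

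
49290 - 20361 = 28929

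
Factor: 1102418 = 2^1*19^1* 67^1*433^1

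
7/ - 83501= - 7/83501 =-  0.00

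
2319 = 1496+823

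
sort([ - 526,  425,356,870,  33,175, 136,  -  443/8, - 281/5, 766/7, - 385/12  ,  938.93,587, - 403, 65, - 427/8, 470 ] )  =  [ - 526,- 403,  -  281/5 , - 443/8, - 427/8, - 385/12,  33,65, 766/7, 136,  175, 356,425,470,587,870, 938.93] 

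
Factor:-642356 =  - 2^2*11^1*13^1*1123^1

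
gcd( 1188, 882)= 18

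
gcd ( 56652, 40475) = 1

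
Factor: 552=2^3*3^1*23^1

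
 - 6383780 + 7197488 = 813708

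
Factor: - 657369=  -  3^3 * 97^1*251^1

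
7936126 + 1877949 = 9814075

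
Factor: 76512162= 2^1 * 3^1*12752027^1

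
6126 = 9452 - 3326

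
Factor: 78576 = 2^4*3^1*1637^1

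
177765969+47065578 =224831547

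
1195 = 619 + 576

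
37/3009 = 37/3009 = 0.01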